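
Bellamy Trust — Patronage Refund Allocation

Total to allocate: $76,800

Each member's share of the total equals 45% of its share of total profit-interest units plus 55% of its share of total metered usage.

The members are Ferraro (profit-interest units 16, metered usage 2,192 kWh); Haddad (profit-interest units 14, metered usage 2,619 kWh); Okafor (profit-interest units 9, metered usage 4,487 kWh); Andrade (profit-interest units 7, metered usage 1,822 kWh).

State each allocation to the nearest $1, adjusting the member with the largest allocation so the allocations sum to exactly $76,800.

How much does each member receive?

Ferraro: $20,347 · Haddad: $20,467 · Okafor: $23,806 · Andrade: $12,180

Totals — profit-interest units 46, metered usage 11,120.
Combined weights (45% profit-interest units + 55% metered usage): Ferraro 0.2649; Haddad 0.2665; Okafor 0.3100; Andrade 0.1586.
Raw shares: Ferraro 20,347.32; Haddad 20,466.69; Okafor 23,805.88; Andrade 12,180.11.
At nearest $1: Ferraro $20,347; Haddad $20,467; Okafor $23,806; Andrade $12,180. Sum = $76,800.
Rounded total matches; no reconciliation needed.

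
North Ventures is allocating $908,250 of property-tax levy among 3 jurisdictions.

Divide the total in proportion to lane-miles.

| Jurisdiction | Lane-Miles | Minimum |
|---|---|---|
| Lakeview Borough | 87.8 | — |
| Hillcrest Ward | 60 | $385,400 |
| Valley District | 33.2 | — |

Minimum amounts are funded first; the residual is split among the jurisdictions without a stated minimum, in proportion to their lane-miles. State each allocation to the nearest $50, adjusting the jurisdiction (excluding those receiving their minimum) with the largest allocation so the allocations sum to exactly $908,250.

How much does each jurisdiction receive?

Fund the minimums — Hillcrest Ward $385,400. Remaining pool $522,850.
Remaining pool split over remaining lane-miles 121: Lakeview Borough 379,390.33 → $379,400; Valley District 143,459.67 → $143,450.

Lakeview Borough: $379,400 · Hillcrest Ward: $385,400 · Valley District: $143,450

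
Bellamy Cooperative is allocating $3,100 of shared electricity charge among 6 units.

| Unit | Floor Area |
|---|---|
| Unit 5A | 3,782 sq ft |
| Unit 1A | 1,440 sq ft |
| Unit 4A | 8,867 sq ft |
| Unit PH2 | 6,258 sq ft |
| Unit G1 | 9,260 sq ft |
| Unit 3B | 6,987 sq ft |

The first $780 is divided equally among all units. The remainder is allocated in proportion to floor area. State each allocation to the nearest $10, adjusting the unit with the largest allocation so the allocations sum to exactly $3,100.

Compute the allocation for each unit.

Equal tier: $780 ÷ 6 = $130 apiece.
Remainder $2,320 by floor area (total 36,594): Unit 5A 239.77 → $240; Unit 1A 91.29 → $90; Unit 4A 562.15 → $560; Unit PH2 396.75 → $400; Unit G1 587.07 → $590; Unit 3B 442.96 → $440.
Totals: Unit 5A $130 + $240 = $370; Unit 1A $130 + $90 = $220; Unit 4A $130 + $560 = $690; Unit PH2 $130 + $400 = $530; Unit G1 $130 + $590 = $720; Unit 3B $130 + $440 = $570.

Unit 5A: $370 · Unit 1A: $220 · Unit 4A: $690 · Unit PH2: $530 · Unit G1: $720 · Unit 3B: $570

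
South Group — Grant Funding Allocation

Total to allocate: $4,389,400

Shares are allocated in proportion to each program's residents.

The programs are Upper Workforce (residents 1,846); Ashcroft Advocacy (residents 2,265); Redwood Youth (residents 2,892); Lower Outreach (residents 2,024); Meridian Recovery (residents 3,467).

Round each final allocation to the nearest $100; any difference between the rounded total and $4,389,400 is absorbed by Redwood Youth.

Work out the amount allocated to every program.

Upper Workforce: $648,500 · Ashcroft Advocacy: $795,700 · Redwood Youth: $1,016,100 · Lower Outreach: $711,100 · Meridian Recovery: $1,218,000

Residents total: 12,494.
Proportional shares: Upper Workforce 1,846/12,494 × $4,389,400 = 648,537.89; Ashcroft Advocacy 2,265/12,494 × $4,389,400 = 795,741.24; Redwood Youth 2,892/12,494 × $4,389,400 = 1,016,019.27; Lower Outreach 2,024/12,494 × $4,389,400 = 711,072.96; Meridian Recovery 3,467/12,494 × $4,389,400 = 1,218,028.64.
After rounding ($100): Upper Workforce $648,500; Ashcroft Advocacy $795,700; Redwood Youth $1,016,000; Lower Outreach $711,100; Meridian Recovery $1,218,000. Sum = $4,389,300.
Difference $4,389,400 − $4,389,300 = +$100 applied to Redwood Youth: Redwood Youth becomes $1,016,100.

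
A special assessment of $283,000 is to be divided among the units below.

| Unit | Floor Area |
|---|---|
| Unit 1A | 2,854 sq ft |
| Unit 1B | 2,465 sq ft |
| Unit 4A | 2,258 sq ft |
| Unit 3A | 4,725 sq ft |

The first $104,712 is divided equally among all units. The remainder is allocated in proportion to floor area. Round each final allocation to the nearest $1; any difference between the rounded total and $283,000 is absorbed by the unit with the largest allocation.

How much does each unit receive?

Equal tier: $104,712 ÷ 4 = $26,178 apiece.
Remainder $178,288 by floor area (total 12,302): Unit 1A 41,361.89 → $41,362; Unit 1B 35,724.27 → $35,724; Unit 4A 32,724.30 → $32,724; Unit 3A 68,477.55 → $68,478.
Totals: Unit 1A $26,178 + $41,362 = $67,540; Unit 1B $26,178 + $35,724 = $61,902; Unit 4A $26,178 + $32,724 = $58,902; Unit 3A $26,178 + $68,478 = $94,656.

Unit 1A: $67,540 · Unit 1B: $61,902 · Unit 4A: $58,902 · Unit 3A: $94,656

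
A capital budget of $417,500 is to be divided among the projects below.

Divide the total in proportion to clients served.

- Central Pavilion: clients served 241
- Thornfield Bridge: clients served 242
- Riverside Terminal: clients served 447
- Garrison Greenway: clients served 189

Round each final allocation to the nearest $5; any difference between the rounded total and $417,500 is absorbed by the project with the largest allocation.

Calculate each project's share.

Combined clients served = 1,119.
Raw shares: Central Pavilion 241/1,119 × $417,500 = 89,917.34; Thornfield Bridge 242/1,119 × $417,500 = 90,290.44; Riverside Terminal 447/1,119 × $417,500 = 166,776.14; Garrison Greenway 189/1,119 × $417,500 = 70,516.09.
At nearest $5: Central Pavilion $89,915; Thornfield Bridge $90,290; Riverside Terminal $166,775; Garrison Greenway $70,515. Sum = $417,495.
Difference $417,500 − $417,495 = +$5 applied to largest allocation (Riverside Terminal): Riverside Terminal becomes $166,780.

Central Pavilion: $89,915; Thornfield Bridge: $90,290; Riverside Terminal: $166,780; Garrison Greenway: $70,515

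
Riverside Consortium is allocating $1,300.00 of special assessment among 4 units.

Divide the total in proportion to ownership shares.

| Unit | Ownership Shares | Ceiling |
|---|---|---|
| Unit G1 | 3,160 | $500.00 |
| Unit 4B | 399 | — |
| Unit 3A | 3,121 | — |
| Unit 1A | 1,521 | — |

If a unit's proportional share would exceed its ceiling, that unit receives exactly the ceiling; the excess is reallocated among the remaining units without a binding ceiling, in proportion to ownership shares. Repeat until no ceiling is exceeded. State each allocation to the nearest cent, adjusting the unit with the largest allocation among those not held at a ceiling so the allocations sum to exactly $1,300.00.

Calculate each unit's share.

Ownership shares total: 8,201.
Proportional shares (ignoring caps): Unit G1 500.9145; Unit 4B 63.2484; Unit 3A 494.7323; Unit 1A 241.1047.
Cap binds for Unit G1 ($500.00); remaining pool $800.00 reallocated over remaining ownership shares 5,041.
Shares after redistribution: Unit 4B 63.3208 → $63.32; Unit 3A 495.2986 → $495.30; Unit 1A 241.3807 → $241.38.

Unit G1: $500.00; Unit 4B: $63.32; Unit 3A: $495.30; Unit 1A: $241.38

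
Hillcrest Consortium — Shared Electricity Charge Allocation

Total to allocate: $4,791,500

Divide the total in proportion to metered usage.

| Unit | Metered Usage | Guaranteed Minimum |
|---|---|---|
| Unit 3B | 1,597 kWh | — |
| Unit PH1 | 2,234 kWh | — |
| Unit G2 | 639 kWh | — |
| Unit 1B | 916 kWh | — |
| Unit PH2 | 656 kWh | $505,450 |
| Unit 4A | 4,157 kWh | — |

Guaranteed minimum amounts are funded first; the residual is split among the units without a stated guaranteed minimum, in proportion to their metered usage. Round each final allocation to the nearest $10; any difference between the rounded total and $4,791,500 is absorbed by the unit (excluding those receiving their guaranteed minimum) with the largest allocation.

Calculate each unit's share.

Fund the minimums — Unit PH2 $505,450. Remaining pool $4,286,050.
Remaining pool split over remaining metered usage 9,543: Unit 3B 717,261.01 → $717,260; Unit PH1 1,003,356.98 → $1,003,360; Unit G2 286,994.23 → $286,990; Unit 1B 411,403.31 → $411,400; Unit 4A 1,867,034.46 → $1,867,030.
Rounding difference +$10 applied to Unit 4A → $1,867,040.

Unit 3B: $717,260 · Unit PH1: $1,003,360 · Unit G2: $286,990 · Unit 1B: $411,400 · Unit PH2: $505,450 · Unit 4A: $1,867,040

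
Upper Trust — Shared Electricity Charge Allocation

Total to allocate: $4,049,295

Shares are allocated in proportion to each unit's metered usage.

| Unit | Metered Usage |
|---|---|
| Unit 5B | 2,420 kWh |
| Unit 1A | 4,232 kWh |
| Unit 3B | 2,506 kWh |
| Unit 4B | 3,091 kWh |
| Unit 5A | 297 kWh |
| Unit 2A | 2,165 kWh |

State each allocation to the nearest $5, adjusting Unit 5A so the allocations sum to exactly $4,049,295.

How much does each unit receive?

Combined metered usage = 14,711.
Proportional shares: Unit 5B 2,420/14,711 × $4,049,295 = 666,120.18; Unit 1A 4,232/14,711 × $4,049,295 = 1,164,884.54; Unit 3B 2,506/14,711 × $4,049,295 = 689,792.21; Unit 4B 3,091/14,711 × $4,049,295 = 850,817.13; Unit 5A 297/14,711 × $4,049,295 = 81,751.11; Unit 2A 2,165/14,711 × $4,049,295 = 595,929.83.
Rounded to nearest $5: Unit 5B $666,120; Unit 1A $1,164,885; Unit 3B $689,790; Unit 4B $850,815; Unit 5A $81,750; Unit 2A $595,930. Sum = $4,049,290.
Difference $4,049,295 − $4,049,290 = +$5 applied to Unit 5A: Unit 5A becomes $81,755.

Unit 5B: $666,120; Unit 1A: $1,164,885; Unit 3B: $689,790; Unit 4B: $850,815; Unit 5A: $81,755; Unit 2A: $595,930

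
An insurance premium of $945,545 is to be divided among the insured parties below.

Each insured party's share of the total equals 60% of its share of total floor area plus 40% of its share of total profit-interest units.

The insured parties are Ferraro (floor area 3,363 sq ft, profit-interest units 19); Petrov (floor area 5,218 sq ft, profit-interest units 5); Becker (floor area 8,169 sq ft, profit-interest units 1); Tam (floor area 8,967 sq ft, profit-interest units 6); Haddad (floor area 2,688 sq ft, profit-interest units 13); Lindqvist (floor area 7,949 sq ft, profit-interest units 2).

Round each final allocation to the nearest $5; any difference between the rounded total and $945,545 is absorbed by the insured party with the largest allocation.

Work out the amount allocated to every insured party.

Floor area total 36,354; profit-interest units total 46.
Combined weights (60% floor area + 40% profit-interest units): Ferraro 0.2207; Petrov 0.1296; Becker 0.1435; Tam 0.2002; Haddad 0.1574; Lindqvist 0.1486.
Raw shares: Ferraro 208,702.21; Petrov 122,540.82; Becker 135,704.51; Tam 189,268.45; Haddad 148,835.62; Lindqvist 140,493.40.
At nearest $5: Ferraro $208,700; Petrov $122,540; Becker $135,705; Tam $189,270; Haddad $148,835; Lindqvist $140,495. Sum = $945,545.
Sum already equals the total — no adjustment.

Ferraro: $208,700 | Petrov: $122,540 | Becker: $135,705 | Tam: $189,270 | Haddad: $148,835 | Lindqvist: $140,495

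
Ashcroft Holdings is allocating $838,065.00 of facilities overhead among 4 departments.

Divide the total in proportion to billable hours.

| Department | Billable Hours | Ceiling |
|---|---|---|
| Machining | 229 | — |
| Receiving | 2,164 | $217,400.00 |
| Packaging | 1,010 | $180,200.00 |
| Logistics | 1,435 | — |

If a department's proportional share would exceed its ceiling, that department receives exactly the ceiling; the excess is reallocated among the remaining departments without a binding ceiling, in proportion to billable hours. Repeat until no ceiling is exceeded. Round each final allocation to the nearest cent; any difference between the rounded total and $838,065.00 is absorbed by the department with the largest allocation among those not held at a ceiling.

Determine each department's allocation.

Billable hours total: 4,838.
Unconstrained shares: Machining 39,668.6410; Receiving 374,859.9959; Packaging 174,957.7615; Logistics 248,578.6017.
Held at cap: Receiving ($217,400.00); remaining pool $620,665.00 reallocated over remaining billable hours 2,674.
Held at cap: Packaging ($180,200.00); remaining pool $440,465.00 reallocated over remaining billable hours 1,664.
Shares after redistribution: Machining 60,616.8780 → $60,616.88; Logistics 379,848.1220 → $379,848.12.

Machining: $60,616.88 · Receiving: $217,400.00 · Packaging: $180,200.00 · Logistics: $379,848.12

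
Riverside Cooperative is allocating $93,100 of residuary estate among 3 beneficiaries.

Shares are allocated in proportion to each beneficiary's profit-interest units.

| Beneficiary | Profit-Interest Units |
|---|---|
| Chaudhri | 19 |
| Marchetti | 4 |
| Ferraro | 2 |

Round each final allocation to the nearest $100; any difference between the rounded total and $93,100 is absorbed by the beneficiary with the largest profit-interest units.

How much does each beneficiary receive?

Chaudhri: $70,800 · Marchetti: $14,900 · Ferraro: $7,400

Total profit-interest units = 19 + 4 + 2 = 25.
Raw shares: Chaudhri 70,756.00; Marchetti 14,896.00; Ferraro 7,448.00.
After rounding ($100): Chaudhri $70,800; Marchetti $14,900; Ferraro $7,400. Sum = $93,100.
Sum already equals the total — no adjustment.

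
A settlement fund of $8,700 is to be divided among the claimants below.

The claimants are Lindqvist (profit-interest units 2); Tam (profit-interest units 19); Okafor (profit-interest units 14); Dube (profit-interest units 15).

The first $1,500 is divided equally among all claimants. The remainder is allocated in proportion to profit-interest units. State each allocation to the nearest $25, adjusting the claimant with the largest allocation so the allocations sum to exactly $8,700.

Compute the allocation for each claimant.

Lindqvist: $675 · Tam: $3,100 · Okafor: $2,400 · Dube: $2,525

$1,500 shared equally gives $375 per claimant.
Remainder $7,200 by profit-interest units (total 50): Lindqvist 288.00 → $300; Tam 2,736.00 → $2,725; Okafor 2,016.00 → $2,025; Dube 2,160.00 → $2,150.
Totals: Lindqvist $375 + $300 = $675; Tam $375 + $2,725 = $3,100; Okafor $375 + $2,025 = $2,400; Dube $375 + $2,150 = $2,525.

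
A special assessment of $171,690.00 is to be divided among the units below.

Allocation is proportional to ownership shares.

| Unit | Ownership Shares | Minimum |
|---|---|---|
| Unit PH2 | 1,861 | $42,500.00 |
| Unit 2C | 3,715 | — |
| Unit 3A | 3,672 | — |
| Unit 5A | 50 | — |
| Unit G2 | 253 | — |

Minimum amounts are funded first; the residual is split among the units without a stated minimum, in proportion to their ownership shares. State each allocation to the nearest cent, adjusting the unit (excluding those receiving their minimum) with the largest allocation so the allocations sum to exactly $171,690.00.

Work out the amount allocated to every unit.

Unit PH2: $42,500.00; Unit 2C: $62,411.04; Unit 3A: $61,688.64; Unit 5A: $839.99; Unit G2: $4,250.33

Minimums first: Unit PH2 $42,500.00. Remaining pool $129,190.00.
Remaining pool split over remaining ownership shares 7,690: Unit 2C 62,411.0338 → $62,411.03; Unit 3A 61,688.64499 → $61,688.64; Unit 5A 839.9870 → $839.99; Unit G2 4,250.3342 → $4,250.33.
Rounding difference +$0.01 applied to Unit 2C → $62,411.04.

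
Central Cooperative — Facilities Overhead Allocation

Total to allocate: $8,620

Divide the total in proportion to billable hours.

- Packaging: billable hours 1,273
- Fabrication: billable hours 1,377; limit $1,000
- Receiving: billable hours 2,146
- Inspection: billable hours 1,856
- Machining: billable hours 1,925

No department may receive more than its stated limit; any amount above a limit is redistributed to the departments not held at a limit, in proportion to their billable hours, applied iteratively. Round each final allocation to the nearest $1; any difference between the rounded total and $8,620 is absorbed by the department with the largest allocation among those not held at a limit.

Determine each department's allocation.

Billable hours total: 8,577.
Pro-rata shares before constraints: Packaging 1,279.38; Fabrication 1,383.90; Receiving 2,156.76; Inspection 1,865.30; Machining 1,934.65.
Held at cap: Fabrication ($1,000); balance $7,620 reallocated over remaining billable hours 7,200.
Shares after redistribution: Packaging 1,347.26 → $1,347; Receiving 2,271.18 → $2,271; Inspection 1,964.27 → $1,964; Machining 2,037.29 → $2,037.
Rounding difference +$1 applied to Receiving → $2,272.

Packaging: $1,347 | Fabrication: $1,000 | Receiving: $2,272 | Inspection: $1,964 | Machining: $2,037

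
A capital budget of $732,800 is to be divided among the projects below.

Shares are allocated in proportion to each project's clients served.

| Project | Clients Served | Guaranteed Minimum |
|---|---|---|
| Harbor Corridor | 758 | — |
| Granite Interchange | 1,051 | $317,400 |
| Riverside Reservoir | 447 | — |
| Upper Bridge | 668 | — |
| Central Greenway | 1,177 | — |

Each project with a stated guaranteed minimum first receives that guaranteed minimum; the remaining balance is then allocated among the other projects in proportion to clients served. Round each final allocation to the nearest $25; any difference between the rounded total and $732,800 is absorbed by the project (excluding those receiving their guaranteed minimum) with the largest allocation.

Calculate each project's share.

Guaranteed amounts: Granite Interchange $317,400. Residual $415,400.
Residual split over remaining clients served 3,050: Harbor Corridor 103,237.11 → $103,225; Riverside Reservoir 60,879.93 → $60,875; Upper Bridge 90,979.41 → $90,975; Central Greenway 160,303.54 → $160,300.
Rounding difference +$25 applied to Central Greenway → $160,325.

Harbor Corridor: $103,225 | Granite Interchange: $317,400 | Riverside Reservoir: $60,875 | Upper Bridge: $90,975 | Central Greenway: $160,325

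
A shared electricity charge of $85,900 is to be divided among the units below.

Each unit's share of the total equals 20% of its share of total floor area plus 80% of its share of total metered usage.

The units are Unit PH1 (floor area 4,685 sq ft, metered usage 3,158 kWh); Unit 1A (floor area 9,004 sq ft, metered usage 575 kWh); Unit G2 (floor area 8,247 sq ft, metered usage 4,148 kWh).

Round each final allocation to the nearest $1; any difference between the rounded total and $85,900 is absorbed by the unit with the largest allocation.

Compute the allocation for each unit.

Unit PH1: $31,206; Unit 1A: $12,066; Unit G2: $42,628

Floor area total 21,936; metered usage total 7,881.
Blended shares (20% floor area + 80% metered usage): Unit PH1 0.3633; Unit 1A 0.1405; Unit G2 0.4963.
Proportional shares: Unit PH1 31,206.06; Unit 1A 12,065.65; Unit G2 42,628.29.
After rounding ($1): Unit PH1 $31,206; Unit 1A $12,066; Unit G2 $42,628. Sum = $85,900.
Sum already equals the total — no adjustment.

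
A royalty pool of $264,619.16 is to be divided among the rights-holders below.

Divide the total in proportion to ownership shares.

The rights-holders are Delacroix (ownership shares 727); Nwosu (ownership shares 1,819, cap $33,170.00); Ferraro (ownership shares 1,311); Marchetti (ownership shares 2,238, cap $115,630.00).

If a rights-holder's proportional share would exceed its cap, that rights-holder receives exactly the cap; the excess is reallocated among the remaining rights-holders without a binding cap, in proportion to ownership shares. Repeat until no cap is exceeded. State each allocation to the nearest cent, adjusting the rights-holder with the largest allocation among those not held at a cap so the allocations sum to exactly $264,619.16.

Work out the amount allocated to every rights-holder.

Delacroix: $41,315.27 | Nwosu: $33,170.00 | Ferraro: $74,503.89 | Marchetti: $115,630.00

Combined ownership shares = 6,095.
Proportional shares (ignoring caps): Delacroix 31,563.2698; Nwosu 78,973.2981; Ferraro 56,918.0835; Marchetti 97,164.5086.
Cap binds for Nwosu ($33,170.00); residual $231,449.16 reallocated over remaining ownership shares 4,276.
Cap binds for Marchetti ($115,630.00); residual $115,819.16 reallocated over remaining ownership shares 2,038.
Shares after redistribution: Delacroix 41,315.2744 → $41,315.27; Ferraro 74,503.8856 → $74,503.89.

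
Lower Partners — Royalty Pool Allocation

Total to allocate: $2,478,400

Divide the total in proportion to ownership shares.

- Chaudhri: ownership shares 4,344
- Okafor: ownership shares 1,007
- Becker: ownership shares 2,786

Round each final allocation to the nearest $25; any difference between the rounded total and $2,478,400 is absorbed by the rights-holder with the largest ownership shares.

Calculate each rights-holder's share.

Combined ownership shares = 4,344 + 1,007 + 2,786 = 8,137.
Raw shares: Chaudhri 1,323,112.89; Okafor 306,716.09; Becker 848,571.02.
After rounding ($25): Chaudhri $1,323,125; Okafor $306,725; Becker $848,575. Sum = $2,478,425.
Difference $2,478,400 − $2,478,425 = −$25 applied to largest ownership shares (Chaudhri): Chaudhri becomes $1,323,100.

Chaudhri: $1,323,100; Okafor: $306,725; Becker: $848,575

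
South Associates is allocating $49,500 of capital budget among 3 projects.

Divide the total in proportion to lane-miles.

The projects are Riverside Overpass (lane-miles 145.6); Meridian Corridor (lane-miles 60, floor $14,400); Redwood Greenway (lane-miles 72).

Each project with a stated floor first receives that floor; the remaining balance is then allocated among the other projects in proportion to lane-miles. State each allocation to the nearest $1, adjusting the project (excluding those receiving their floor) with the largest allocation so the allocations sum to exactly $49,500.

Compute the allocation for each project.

Minimums first: Meridian Corridor $14,400. Residual $35,100.
Residual split over remaining lane-miles 217.6: Riverside Overpass 23,486.03 → $23,486; Redwood Greenway 11,613.97 → $11,614.

Riverside Overpass: $23,486 · Meridian Corridor: $14,400 · Redwood Greenway: $11,614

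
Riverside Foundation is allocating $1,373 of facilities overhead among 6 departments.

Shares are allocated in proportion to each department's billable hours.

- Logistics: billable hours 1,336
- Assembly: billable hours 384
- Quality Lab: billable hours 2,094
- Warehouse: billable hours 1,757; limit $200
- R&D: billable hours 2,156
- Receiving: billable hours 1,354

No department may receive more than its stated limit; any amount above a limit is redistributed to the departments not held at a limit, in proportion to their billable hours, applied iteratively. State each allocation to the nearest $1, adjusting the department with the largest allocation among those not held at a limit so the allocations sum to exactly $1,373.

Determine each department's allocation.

Logistics: $214; Assembly: $62; Quality Lab: $335; Warehouse: $200; R&D: $345; Receiving: $217

Total billable hours = 9,081.
Proportional shares (ignoring caps): Logistics 202.00; Assembly 58.06; Quality Lab 316.60; Warehouse 265.65; R&D 325.98; Receiving 204.72.
Cap binds for Warehouse ($200); balance $1,173 reallocated over remaining billable hours 7,324.
Remaining shares: Logistics 213.97 → $214; Assembly 61.501 → $62; Quality Lab 335.37 → $335; R&D 345.30 → $345; Receiving 216.85 → $217.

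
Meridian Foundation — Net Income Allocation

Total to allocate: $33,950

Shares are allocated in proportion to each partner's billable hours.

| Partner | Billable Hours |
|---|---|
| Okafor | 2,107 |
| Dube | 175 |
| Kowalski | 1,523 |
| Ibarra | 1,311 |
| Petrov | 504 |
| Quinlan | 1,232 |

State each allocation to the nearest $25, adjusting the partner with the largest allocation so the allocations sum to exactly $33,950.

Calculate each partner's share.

Okafor: $10,425 | Dube: $875 | Kowalski: $7,550 | Ibarra: $6,500 | Petrov: $2,500 | Quinlan: $6,100

Total billable hours = 6,852.
Proportional shares: Okafor 2,107/6,852 × $33,950 = 10,439.67; Dube 175/6,852 × $33,950 = 867.08; Kowalski 1,523/6,852 × $33,950 = 7,546.10; Ibarra 1,311/6,852 × $33,950 = 6,495.69; Petrov 504/6,852 × $33,950 = 2,497.20; Quinlan 1,232/6,852 × $33,950 = 6,104.26.
Rounded to nearest $25: Okafor $10,450; Dube $875; Kowalski $7,550; Ibarra $6,500; Petrov $2,500; Quinlan $6,100. Sum = $33,975.
Difference $33,950 − $33,975 = −$25 applied to largest allocation (Okafor): Okafor becomes $10,425.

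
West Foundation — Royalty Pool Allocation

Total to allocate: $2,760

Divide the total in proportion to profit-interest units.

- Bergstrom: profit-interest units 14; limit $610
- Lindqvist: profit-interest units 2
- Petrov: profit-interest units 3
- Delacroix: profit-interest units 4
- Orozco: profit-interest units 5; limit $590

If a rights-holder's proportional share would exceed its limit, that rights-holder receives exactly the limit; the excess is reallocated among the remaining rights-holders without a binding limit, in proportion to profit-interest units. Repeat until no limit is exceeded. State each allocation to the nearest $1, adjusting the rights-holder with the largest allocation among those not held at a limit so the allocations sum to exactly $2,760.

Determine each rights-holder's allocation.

Bergstrom: $610 | Lindqvist: $347 | Petrov: $520 | Delacroix: $693 | Orozco: $590

Total profit-interest units = 28.
Unconstrained shares: Bergstrom 1,380.00; Lindqvist 197.14; Petrov 295.71; Delacroix 394.29; Orozco 492.86.
Capped: Bergstrom ($610); residual $2,150 reallocated over remaining profit-interest units 14.
Capped: Orozco ($590); residual $1,560 reallocated over remaining profit-interest units 9.
Remaining shares: Lindqvist 346.67 → $347; Petrov 520.00 → $520; Delacroix 693.33 → $693.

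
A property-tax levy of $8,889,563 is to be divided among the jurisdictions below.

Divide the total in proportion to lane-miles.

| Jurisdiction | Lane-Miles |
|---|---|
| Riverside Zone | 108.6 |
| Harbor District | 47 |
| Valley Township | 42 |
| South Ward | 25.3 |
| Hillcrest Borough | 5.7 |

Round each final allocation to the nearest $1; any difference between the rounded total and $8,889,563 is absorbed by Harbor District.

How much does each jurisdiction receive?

Riverside Zone: $4,223,126 · Harbor District: $1,827,687 · Valley Township: $1,633,253 · South Ward: $983,841 · Hillcrest Borough: $221,656

Total lane-miles = 228.6.
Raw shares: Riverside Zone 108.6/228.6 × $8,889,563 = 4,223,125.73; Harbor District 47/228.6 × $8,889,563 = 1,827,687.93; Valley Township 42/228.6 × $8,889,563 = 1,633,253.04; South Ward 25.3/228.6 × $8,889,563 = 983,840.52; Hillcrest Borough 5.7/228.6 × $8,889,563 = 221,655.77.
Rounded to nearest $1: Riverside Zone $4,223,126; Harbor District $1,827,688; Valley Township $1,633,253; South Ward $983,841; Hillcrest Borough $221,656. Sum = $8,889,564.
Difference $8,889,563 − $8,889,564 = −$1 applied to Harbor District: Harbor District becomes $1,827,687.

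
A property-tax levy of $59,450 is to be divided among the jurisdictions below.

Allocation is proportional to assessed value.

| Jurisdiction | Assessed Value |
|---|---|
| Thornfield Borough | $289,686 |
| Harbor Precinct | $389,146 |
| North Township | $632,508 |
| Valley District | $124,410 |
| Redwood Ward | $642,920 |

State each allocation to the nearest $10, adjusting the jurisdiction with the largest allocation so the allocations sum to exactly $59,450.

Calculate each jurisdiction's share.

Thornfield Borough: $8,290; Harbor Precinct: $11,130; North Township: $18,090; Valley District: $3,560; Redwood Ward: $18,380

Total assessed value = 2,078,670.
Raw shares: Thornfield Borough 289,686/2,078,670 × $59,450 = 8,285.02; Harbor Precinct 389,146/2,078,670 × $59,450 = 11,129.58; North Township 632,508/2,078,670 × $59,450 = 18,089.74; Valley District 124,410/2,078,670 × $59,450 = 3,558.13; Redwood Ward 642,920/2,078,670 × $59,450 = 18,387.52.
At nearest $10: Thornfield Borough $8,290; Harbor Precinct $11,130; North Township $18,090; Valley District $3,560; Redwood Ward $18,390. Sum = $59,460.
Difference $59,450 − $59,460 = −$10 applied to largest allocation (Redwood Ward): Redwood Ward becomes $18,380.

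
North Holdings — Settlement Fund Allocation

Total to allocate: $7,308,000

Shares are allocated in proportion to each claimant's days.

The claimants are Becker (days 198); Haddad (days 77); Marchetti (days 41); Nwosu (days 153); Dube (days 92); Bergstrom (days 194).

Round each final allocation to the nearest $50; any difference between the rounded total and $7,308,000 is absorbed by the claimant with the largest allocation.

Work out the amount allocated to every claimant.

Becker: $1,916,600 | Haddad: $745,300 | Marchetti: $396,850 | Nwosu: $1,480,950 | Dube: $890,500 | Bergstrom: $1,877,800

Days total: 755.
Unrounded shares: Becker 198/755 × $7,308,000 = 1,916,535.10; Haddad 77/755 × $7,308,000 = 745,319.21; Marchetti 41/755 × $7,308,000 = 396,858.28; Nwosu 153/755 × $7,308,000 = 1,480,958.94; Dube 92/755 × $7,308,000 = 890,511.26; Bergstrom 194/755 × $7,308,000 = 1,877,817.22.
At nearest $50: Becker $1,916,550; Haddad $745,300; Marchetti $396,850; Nwosu $1,480,950; Dube $890,500; Bergstrom $1,877,800. Sum = $7,307,950.
Difference $7,308,000 − $7,307,950 = +$50 applied to largest allocation (Becker): Becker becomes $1,916,600.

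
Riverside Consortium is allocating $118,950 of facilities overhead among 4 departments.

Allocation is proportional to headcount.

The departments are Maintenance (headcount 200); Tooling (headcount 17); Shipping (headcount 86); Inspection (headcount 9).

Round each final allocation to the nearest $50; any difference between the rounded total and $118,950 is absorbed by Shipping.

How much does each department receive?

Maintenance: $76,250 | Tooling: $6,500 | Shipping: $32,750 | Inspection: $3,450

Headcount total: 312.
Pro-rata amounts: Maintenance 200/312 × $118,950 = 76,250.00; Tooling 17/312 × $118,950 = 6,481.25; Shipping 86/312 × $118,950 = 32,787.50; Inspection 9/312 × $118,950 = 3,431.25.
After rounding ($50): Maintenance $76,250; Tooling $6,500; Shipping $32,800; Inspection $3,450. Sum = $119,000.
Difference $118,950 − $119,000 = −$50 applied to Shipping: Shipping becomes $32,750.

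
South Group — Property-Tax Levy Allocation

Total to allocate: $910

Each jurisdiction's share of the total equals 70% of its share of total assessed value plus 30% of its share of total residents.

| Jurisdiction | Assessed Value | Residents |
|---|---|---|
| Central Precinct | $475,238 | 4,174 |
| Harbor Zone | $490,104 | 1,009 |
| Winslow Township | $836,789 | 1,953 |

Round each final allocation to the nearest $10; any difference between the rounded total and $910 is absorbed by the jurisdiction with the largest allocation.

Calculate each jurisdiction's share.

Assessed value total 1,802,131; residents total 7,136.
Composite weights (70% assessed value + 30% residents): Central Precinct 0.3601; Harbor Zone 0.2328; Winslow Township 0.4071.
Proportional shares: Central Precinct 327.67; Harbor Zone 211.84; Winslow Township 370.50.
Rounded to nearest $10: Central Precinct $330; Harbor Zone $210; Winslow Township $370. Sum = $910.
Rounded total matches; no reconciliation needed.

Central Precinct: $330 · Harbor Zone: $210 · Winslow Township: $370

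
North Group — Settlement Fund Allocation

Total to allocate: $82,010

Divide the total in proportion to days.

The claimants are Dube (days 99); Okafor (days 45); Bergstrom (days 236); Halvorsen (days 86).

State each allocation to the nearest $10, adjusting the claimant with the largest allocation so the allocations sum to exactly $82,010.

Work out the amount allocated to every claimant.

Dube: $17,420; Okafor: $7,920; Bergstrom: $41,540; Halvorsen: $15,130

Sum of days: 466.
Pro-rata amounts: Dube 99/466 × $82,010 = 17,422.73; Okafor 45/466 × $82,010 = 7,919.42; Bergstrom 236/466 × $82,010 = 41,532.96; Halvorsen 86/466 × $82,010 = 15,134.89.
Rounded to nearest $10: Dube $17,420; Okafor $7,920; Bergstrom $41,530; Halvorsen $15,130. Sum = $82,000.
Difference $82,010 − $82,000 = +$10 applied to largest allocation (Bergstrom): Bergstrom becomes $41,540.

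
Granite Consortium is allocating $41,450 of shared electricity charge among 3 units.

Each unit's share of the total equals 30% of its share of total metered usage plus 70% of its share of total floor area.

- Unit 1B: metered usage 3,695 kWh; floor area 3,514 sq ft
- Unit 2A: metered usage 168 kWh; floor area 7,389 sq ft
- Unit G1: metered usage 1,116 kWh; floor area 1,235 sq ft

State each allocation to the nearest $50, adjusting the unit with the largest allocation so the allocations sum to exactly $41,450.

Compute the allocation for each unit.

Metered usage total 4,979; floor area total 12,138.
Blended shares (30% metered usage + 70% floor area): Unit 1B 0.4253; Unit 2A 0.4362; Unit G1 0.1385.
Pro-rata amounts: Unit 1B 17,628.18; Unit 2A 18,082.44; Unit G1 5,739.38.
At nearest $50: Unit 1B $17,650; Unit 2A $18,100; Unit G1 $5,750. Sum = $41,500.
Difference $41,450 − $41,500 = −$50 applied to largest allocation (Unit 2A): Unit 2A becomes $18,050.

Unit 1B: $17,650 | Unit 2A: $18,050 | Unit G1: $5,750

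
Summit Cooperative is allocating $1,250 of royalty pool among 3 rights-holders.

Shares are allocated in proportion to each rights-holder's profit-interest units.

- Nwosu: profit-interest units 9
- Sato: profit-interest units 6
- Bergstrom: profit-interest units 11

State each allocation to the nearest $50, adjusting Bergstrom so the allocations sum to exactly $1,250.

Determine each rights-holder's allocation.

Nwosu: $450 · Sato: $300 · Bergstrom: $500

Sum of profit-interest units: 26.
Proportional shares: Nwosu 9/26 × $1,250 = 432.69; Sato 6/26 × $1,250 = 288.46; Bergstrom 11/26 × $1,250 = 528.85.
After rounding ($50): Nwosu $450; Sato $300; Bergstrom $550. Sum = $1,300.
Difference $1,250 − $1,300 = −$50 applied to Bergstrom: Bergstrom becomes $500.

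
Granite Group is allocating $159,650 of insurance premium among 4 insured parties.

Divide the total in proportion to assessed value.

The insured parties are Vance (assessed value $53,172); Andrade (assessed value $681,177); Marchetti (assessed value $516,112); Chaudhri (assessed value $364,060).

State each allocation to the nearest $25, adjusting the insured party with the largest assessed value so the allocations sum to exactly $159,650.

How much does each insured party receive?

Vance: $5,250 | Andrade: $67,375 | Marchetti: $51,025 | Chaudhri: $36,000

Sum of assessed value: 1,614,521.
Raw shares: Vance 53,172/1,614,521 × $159,650 = 5,257.85; Andrade 681,177/1,614,521 × $159,650 = 67,357.38; Marchetti 516,112/1,614,521 × $159,650 = 51,035.12; Chaudhri 364,060/1,614,521 × $159,650 = 35,999.64.
After rounding ($25): Vance $5,250; Andrade $67,350; Marchetti $51,025; Chaudhri $36,000. Sum = $159,625.
Difference $159,650 − $159,625 = +$25 applied to largest assessed value (Andrade): Andrade becomes $67,375.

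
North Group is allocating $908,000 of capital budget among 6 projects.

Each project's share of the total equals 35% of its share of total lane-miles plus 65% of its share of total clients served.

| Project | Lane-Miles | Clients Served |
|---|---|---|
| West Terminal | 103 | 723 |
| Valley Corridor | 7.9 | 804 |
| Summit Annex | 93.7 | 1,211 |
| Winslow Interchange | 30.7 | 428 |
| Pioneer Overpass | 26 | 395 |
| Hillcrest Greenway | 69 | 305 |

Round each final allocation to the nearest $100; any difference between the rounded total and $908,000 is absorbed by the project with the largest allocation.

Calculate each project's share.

Totals — lane-miles 330.3, clients served 3,866.
Blended shares (35% lane-miles + 65% clients served): West Terminal 0.2307; Valley Corridor 0.1435; Summit Annex 0.3029; Winslow Interchange 0.1045; Pioneer Overpass 0.0940; Hillcrest Greenway 0.1244.
Pro-rata amounts: West Terminal 209,478.28; Valley Corridor 130,343.09; Summit Annex 275,030.39; Winslow Interchange 94,878.48; Pioneer Overpass 85,318.43; Hillcrest Greenway 112,951.33.
After rounding ($100): West Terminal $209,500; Valley Corridor $130,300; Summit Annex $275,000; Winslow Interchange $94,900; Pioneer Overpass $85,300; Hillcrest Greenway $113,000. Sum = $908,000.
No rounding difference to absorb.

West Terminal: $209,500; Valley Corridor: $130,300; Summit Annex: $275,000; Winslow Interchange: $94,900; Pioneer Overpass: $85,300; Hillcrest Greenway: $113,000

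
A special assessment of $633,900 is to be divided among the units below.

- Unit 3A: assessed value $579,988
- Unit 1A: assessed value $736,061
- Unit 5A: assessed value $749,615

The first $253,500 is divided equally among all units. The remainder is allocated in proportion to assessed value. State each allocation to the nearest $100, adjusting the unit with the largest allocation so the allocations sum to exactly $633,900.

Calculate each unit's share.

First tranche $253,500 split equally: $84,500 each.
Remainder $380,400 by assessed value (total 2,065,664): Unit 3A 106,807.03 → $106,800; Unit 1A 135,548.47 → $135,500; Unit 5A 138,044.50 → $138,000.
Rounding difference +$100 on remainder applied to Unit 5A.
Totals: Unit 3A $84,500 + $106,800 = $191,300; Unit 1A $84,500 + $135,500 = $220,000; Unit 5A $84,500 + $138,100 = $222,600.

Unit 3A: $191,300; Unit 1A: $220,000; Unit 5A: $222,600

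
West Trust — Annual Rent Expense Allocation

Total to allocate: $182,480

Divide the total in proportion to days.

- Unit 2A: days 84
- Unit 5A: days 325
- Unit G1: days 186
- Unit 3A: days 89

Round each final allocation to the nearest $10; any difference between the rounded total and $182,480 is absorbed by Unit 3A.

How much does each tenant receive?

Unit 2A: $22,410 · Unit 5A: $86,700 · Unit G1: $49,620 · Unit 3A: $23,750

Total days = 684.
Raw shares: Unit 2A 84/684 × $182,480 = 22,409.82; Unit 5A 325/684 × $182,480 = 86,704.68; Unit G1 186/684 × $182,480 = 49,621.75; Unit 3A 89/684 × $182,480 = 23,743.74.
At nearest $10: Unit 2A $22,410; Unit 5A $86,700; Unit G1 $49,620; Unit 3A $23,740. Sum = $182,470.
Difference $182,480 − $182,470 = +$10 applied to Unit 3A: Unit 3A becomes $23,750.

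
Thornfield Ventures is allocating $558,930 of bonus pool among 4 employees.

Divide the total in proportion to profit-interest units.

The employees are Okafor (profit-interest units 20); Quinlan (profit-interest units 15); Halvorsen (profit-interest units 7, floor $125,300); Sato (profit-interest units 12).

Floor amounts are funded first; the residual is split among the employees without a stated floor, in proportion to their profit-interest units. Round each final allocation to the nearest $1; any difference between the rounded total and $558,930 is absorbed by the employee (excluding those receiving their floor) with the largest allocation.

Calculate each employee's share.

Okafor: $184,523; Quinlan: $138,393; Halvorsen: $125,300; Sato: $110,714

Fund the minimums — Halvorsen $125,300. Balance $433,630.
Balance split over remaining profit-interest units 47: Okafor 184,523.40 → $184,523; Quinlan 138,392.55 → $138,393; Sato 110,714.04 → $110,714.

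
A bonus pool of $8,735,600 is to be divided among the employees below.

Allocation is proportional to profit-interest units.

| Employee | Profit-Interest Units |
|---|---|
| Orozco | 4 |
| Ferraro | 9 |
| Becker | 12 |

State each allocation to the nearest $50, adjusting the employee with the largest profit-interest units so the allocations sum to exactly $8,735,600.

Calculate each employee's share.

Orozco: $1,397,700 | Ferraro: $3,144,800 | Becker: $4,193,100

Combined profit-interest units = 4 + 9 + 12 = 25.
Proportional shares: Orozco 1,397,696.00; Ferraro 3,144,816.00; Becker 4,193,088.00.
Rounded to nearest $50: Orozco $1,397,700; Ferraro $3,144,800; Becker $4,193,100. Sum = $8,735,600.
No rounding difference to absorb.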